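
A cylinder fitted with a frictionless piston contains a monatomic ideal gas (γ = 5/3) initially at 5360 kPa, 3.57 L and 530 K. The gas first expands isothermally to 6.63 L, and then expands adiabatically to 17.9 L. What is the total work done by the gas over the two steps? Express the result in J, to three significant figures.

W_total ≈ 25700 J

Step 1 (isothermal): W = P₁V₁ ln(V₂/V₁) = (19135) ln(6.63/3.57) = 11845 J.
After step 1: P = 2886 kPa, V = 6.63 L, T = 530 K.
Step 2 (adiabatic): W = (P₁V₁ − P₂V₂)/(γ−1) = (19135 − 9869)/0.667 = 13899 J.
W_total = 11845 + 13899 = 25745 J.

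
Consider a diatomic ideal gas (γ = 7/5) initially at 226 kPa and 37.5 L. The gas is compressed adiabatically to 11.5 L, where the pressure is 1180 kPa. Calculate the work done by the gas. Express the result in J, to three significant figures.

Adiabatic: W = (P₁V₁ − P₂V₂)/(γ − 1) with γ = 7/5.
P₁V₁ = 8475 J, P₂V₂ = 13570 J.
W = (8475 − 13570) / 0.4 = -12738 J.

W ≈ -12700 J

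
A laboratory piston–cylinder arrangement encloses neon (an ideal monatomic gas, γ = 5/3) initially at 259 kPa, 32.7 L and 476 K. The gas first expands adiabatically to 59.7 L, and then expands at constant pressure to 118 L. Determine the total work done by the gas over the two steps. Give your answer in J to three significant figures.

Step 1 (adiabatic): W = (P₁V₁ − P₂V₂)/(γ−1) = (8469 − 5670)/0.667 = 4199 J.
After step 1: P = 94.97 kPa, V = 59.7 L, T = 318.7 K.
Step 2 (isobaric): W = PΔV = (94.97 kPa)(118 − 59.7 L) = 5537 J.
W_total = 4199 + 5537 = 9736 J.

W_total ≈ 9740 J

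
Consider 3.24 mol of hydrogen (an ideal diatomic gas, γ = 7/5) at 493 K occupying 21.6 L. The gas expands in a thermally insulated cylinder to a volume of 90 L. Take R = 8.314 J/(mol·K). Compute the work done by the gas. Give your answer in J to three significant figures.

W ≈ 14400 J

Adiabatic: TV^(γ−1) = const with γ = 7/5.
T₂ = T₁ (V₁/V₂)^(γ−1) = 493 × (21.6/90)^0.4 = 493 × 0.565 = 278.6 K.
W_by = nCᵥ(T₁ − T₂) = (3.24)(20.79)(493 − 278.6) = 14441 J.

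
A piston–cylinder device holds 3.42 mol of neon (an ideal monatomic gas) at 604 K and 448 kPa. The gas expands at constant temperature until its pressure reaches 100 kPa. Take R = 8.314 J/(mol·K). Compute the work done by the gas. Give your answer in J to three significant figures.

Isothermal process: W = nRT ln(V₂/V₁) = nRT ln(P₁/P₂).
W = (3.42)(8.314)(604) × ln(448/100)
  = 17174 × ln(4.48) = 17174 × 1.5
W_by_gas = 25755 J.

W ≈ 25800 J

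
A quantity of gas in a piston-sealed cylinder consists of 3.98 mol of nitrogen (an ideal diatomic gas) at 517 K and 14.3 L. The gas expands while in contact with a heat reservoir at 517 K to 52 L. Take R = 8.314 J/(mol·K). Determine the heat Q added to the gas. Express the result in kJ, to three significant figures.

Q ≈ 22.1 kJ

Isothermal ⇒ ΔU = 0, so Q = W = nRT ln(V₂/V₁).
Q = (3.98)(8.314)(517) ln(52/14.3) = 17107 × 1.291 = 22085 J.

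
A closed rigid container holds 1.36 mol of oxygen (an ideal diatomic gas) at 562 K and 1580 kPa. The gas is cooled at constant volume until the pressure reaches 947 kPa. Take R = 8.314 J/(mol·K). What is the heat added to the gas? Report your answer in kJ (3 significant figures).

Q ≈ -6.36 kJ

Constant volume ⇒ W = 0, so Q = ΔU = nCᵥΔT with Cᵥ = 5R/2 = 20.79 J/(mol·K).
At constant V, T₂/T₁ = P₂/P₁ ⇒ ΔT = T₁(P₂/P₁ − 1) = 562·(947/1580 − 1) = -225.2 K.
ΔU = (1.36)(20.79)(-225.2) = -6365 J.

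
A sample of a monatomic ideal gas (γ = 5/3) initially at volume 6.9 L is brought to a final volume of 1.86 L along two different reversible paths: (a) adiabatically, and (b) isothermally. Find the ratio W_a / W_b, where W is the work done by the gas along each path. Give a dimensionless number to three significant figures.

Path (a) adiabatic: W = P₁V₁(1 − (V₁/V₂)^(γ−1))/(γ−1) → W_a/(P₁V₁) = -2.095.
Path (b) isothermal: W = P₁V₁ ln(V₂/V₁) → W_b/(P₁V₁) = -1.311.
W_a / W_b = -2.095 / -1.311 = 1.598.

W_a / W_b ≈ 1.60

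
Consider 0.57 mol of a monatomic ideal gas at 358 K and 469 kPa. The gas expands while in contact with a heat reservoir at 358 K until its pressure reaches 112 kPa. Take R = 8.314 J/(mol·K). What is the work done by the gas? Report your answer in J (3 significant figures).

W ≈ 2430 J

Isothermal process: W = nRT ln(V₂/V₁) = nRT ln(P₁/P₂).
W = (0.57)(8.314)(358) × ln(469/112)
  = 1697 × ln(4.188) = 1697 × 1.432
W_by_gas = 2430 J.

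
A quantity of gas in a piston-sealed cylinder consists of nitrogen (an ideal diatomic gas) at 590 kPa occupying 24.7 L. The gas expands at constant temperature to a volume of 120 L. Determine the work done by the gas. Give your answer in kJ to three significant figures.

W ≈ 23.0 kJ

Isothermal: W = nRT ln(V₂/V₁) = P₁V₁ ln(V₂/V₁).
P₁V₁ = (590 kPa)(24.7 L) = 14573 J.
W = 14573 × ln(120/24.7) = 14573 × 1.581
W_by_gas = 23035 J.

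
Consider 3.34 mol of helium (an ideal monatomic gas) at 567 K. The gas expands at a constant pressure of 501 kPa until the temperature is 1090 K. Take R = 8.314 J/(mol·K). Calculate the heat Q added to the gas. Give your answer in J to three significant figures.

Isobaric: W = nRΔT = (3.34)(8.314)(523) = 14523 J.
ΔU = nCᵥΔT with Cᵥ = 3R/2: ΔU = (3.34)(12.47)(523) = 21785 J.
Q = ΔU + W = 21785 + 14523 = 36308 J.

Q ≈ 36300 J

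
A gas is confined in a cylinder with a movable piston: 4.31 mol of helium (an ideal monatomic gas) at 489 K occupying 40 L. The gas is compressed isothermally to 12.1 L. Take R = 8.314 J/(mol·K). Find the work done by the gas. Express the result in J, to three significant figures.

Isothermal: W = nRT ln(V₂/V₁).
W = (4.31)(8.314)(489) × ln(12.1/40)
  = 17523 × -1.196
W_by_gas = -20951 J.

W ≈ -21000 J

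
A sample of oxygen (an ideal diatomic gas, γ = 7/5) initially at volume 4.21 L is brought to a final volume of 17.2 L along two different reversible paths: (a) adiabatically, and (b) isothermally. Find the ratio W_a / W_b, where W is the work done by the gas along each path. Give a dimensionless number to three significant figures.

Path (a) adiabatic: W = P₁V₁(1 − (V₁/V₂)^(γ−1))/(γ−1) → W_a/(P₁V₁) = 1.076.
Path (b) isothermal: W = P₁V₁ ln(V₂/V₁) → W_b/(P₁V₁) = 1.407.
W_a / W_b = 1.076 / 1.407 = 0.7647.

W_a / W_b ≈ 0.765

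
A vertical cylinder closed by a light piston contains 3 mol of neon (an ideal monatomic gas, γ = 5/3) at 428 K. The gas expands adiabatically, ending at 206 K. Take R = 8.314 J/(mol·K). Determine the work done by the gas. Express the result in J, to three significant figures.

W ≈ 8310 J

Adiabatic ⇒ Q = 0, so W_by = −ΔU = nCᵥ(T₁ − T₂).
Cᵥ = 3R/2 = 12.47 J/(mol·K).
W = (3)(12.47)(428 − 206) = 8306 J.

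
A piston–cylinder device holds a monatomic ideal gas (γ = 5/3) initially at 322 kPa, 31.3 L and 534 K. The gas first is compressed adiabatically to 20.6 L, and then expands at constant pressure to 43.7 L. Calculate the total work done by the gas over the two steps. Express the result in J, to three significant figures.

Step 1 (adiabatic): W = (P₁V₁ − P₂V₂)/(γ−1) = (10079 − 13320)/0.667 = -4863 J.
After step 1: P = 646.6 kPa, V = 20.6 L, T = 705.8 K.
Step 2 (isobaric): W = PΔV = (646.6 kPa)(43.7 − 20.6 L) = 14937 J.
W_total = -4863 + 14937 = 10074 J.

W_total ≈ 10100 J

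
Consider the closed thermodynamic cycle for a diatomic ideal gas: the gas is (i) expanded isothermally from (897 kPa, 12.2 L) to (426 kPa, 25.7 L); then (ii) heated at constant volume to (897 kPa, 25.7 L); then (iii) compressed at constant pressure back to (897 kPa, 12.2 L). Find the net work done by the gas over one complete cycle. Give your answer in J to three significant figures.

Leg (i): W = PᵢVᵢ ln(V_f/Vᵢ) = (10943) ln(25.7/12.2) = 8153 J.
Leg (ii): W = 0.
Leg (iii): W = PΔV = (897)(12.2 − 25.7) = -12110 J.
W_net = 8153 − 12110 = -3956 J.

W_net ≈ -3960 J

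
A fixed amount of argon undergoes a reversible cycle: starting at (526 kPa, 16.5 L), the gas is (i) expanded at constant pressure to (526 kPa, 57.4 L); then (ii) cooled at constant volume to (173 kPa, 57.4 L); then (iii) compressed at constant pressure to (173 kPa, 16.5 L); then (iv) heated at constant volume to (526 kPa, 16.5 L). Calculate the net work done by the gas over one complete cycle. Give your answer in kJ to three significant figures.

W_net ≈ 14.4 kJ

Constant-volume legs do no work.
W(i) = (526)(57.4 − 16.5) = 21513 J; W(iii) = (173)(16.5 − 57.4) = -7076 J.
W_net = 21513 − 7076 = 14438 J (the clockwise enclosed area).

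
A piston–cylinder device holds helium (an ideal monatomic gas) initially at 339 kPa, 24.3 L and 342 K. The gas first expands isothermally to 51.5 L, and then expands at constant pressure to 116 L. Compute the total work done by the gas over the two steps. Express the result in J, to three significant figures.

Step 1 (isothermal): W = P₁V₁ ln(V₂/V₁) = (8238) ln(51.5/24.3) = 6187 J.
After step 1: P = 160 kPa, V = 51.5 L, T = 342 K.
Step 2 (isobaric): W = PΔV = (160 kPa)(116 − 51.5 L) = 10317 J.
W_total = 6187 + 10317 = 16505 J.

W_total ≈ 16500 J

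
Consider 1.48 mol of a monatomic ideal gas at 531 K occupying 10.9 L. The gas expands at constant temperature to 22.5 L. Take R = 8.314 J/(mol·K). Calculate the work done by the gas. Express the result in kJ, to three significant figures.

Isothermal: W = nRT ln(V₂/V₁).
W = (1.48)(8.314)(531) × ln(22.5/10.9)
  = 6534 × 0.7248
W_by_gas = 4735 J.

W ≈ 4.74 kJ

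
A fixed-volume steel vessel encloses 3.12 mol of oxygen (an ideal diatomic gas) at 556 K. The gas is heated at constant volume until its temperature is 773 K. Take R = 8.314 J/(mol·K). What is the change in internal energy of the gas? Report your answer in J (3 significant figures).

Constant volume ⇒ W = 0, so Q = ΔU = nCᵥΔT with Cᵥ = 5R/2 = 20.79 J/(mol·K).
ΔU = (3.12)(20.79)(773 − 556) = 14072 J.

ΔU ≈ 14100 J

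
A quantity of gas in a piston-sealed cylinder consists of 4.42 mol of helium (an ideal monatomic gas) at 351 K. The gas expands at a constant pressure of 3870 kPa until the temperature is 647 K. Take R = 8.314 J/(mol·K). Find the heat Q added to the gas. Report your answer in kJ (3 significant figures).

Q ≈ 27.2 kJ

Isobaric: W = nRΔT = (4.42)(8.314)(296) = 10877 J.
ΔU = nCᵥΔT with Cᵥ = 3R/2: ΔU = (4.42)(12.47)(296) = 16316 J.
Q = ΔU + W = 16316 + 10877 = 27193 J.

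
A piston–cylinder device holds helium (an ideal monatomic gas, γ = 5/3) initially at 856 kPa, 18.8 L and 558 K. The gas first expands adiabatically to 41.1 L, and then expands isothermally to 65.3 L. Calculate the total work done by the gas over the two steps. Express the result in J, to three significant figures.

Step 1 (adiabatic): W = (P₁V₁ − P₂V₂)/(γ−1) = (16093 − 9554)/0.667 = 9809 J.
After step 1: P = 232.5 kPa, V = 41.1 L, T = 331.3 K.
Step 2 (isothermal): W = P₁V₁ ln(V₂/V₁) = (9554) ln(65.3/41.1) = 4423 J.
W_total = 9809 + 4423 = 14232 J.

W_total ≈ 14200 J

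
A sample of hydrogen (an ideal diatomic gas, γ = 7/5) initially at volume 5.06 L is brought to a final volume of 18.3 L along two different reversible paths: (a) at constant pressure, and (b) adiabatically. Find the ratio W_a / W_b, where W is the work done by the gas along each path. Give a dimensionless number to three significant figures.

Path (a) isobaric: W = P₁(V₂ − V₁) → W_a/(P₁V₁) = 2.617.
Path (b) adiabatic: W = P₁V₁(1 − (V₁/V₂)^(γ−1))/(γ−1) → W_b/(P₁V₁) = 1.005.
W_a / W_b = 2.617 / 1.005 = 2.603.

W_a / W_b ≈ 2.60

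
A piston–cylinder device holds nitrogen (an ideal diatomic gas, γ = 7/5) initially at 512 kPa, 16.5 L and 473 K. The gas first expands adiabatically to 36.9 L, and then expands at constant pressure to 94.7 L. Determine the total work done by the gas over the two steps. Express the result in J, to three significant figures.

Step 1 (adiabatic): W = (P₁V₁ − P₂V₂)/(γ−1) = (8448 − 6123)/0.4 = 5813 J.
After step 1: P = 165.9 kPa, V = 36.9 L, T = 342.8 K.
Step 2 (isobaric): W = PΔV = (165.9 kPa)(94.7 − 36.9 L) = 9590 J.
W_total = 5813 + 9590 = 15404 J.

W_total ≈ 15400 J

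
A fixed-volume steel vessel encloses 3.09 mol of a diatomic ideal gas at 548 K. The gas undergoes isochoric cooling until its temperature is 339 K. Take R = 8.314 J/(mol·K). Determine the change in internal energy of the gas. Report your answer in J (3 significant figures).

Constant volume ⇒ W = 0, so Q = ΔU = nCᵥΔT with Cᵥ = 5R/2 = 20.79 J/(mol·K).
ΔU = (3.09)(20.79)(339 − 548) = -13423 J.

ΔU ≈ -13400 J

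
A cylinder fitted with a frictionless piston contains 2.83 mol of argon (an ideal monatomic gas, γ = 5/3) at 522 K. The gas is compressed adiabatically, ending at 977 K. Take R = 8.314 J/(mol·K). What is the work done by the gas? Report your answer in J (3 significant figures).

W ≈ -16100 J

Adiabatic ⇒ Q = 0, so W_by = −ΔU = nCᵥ(T₁ − T₂).
Cᵥ = 3R/2 = 12.47 J/(mol·K).
W = (2.83)(12.47)(522 − 977) = -16058 J.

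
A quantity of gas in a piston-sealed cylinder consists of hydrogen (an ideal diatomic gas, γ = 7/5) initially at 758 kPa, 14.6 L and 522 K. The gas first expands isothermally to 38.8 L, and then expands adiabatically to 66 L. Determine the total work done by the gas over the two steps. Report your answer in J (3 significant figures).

Step 1 (isothermal): W = P₁V₁ ln(V₂/V₁) = (11067) ln(38.8/14.6) = 10817 J.
After step 1: P = 285.2 kPa, V = 38.8 L, T = 522 K.
Step 2 (adiabatic): W = (P₁V₁ − P₂V₂)/(γ−1) = (11067 − 8948)/0.4 = 5296 J.
W_total = 10817 + 5296 = 16113 J.

W_total ≈ 16100 J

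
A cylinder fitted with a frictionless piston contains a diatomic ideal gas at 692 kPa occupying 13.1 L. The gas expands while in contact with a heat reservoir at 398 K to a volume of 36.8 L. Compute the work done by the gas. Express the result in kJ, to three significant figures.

Isothermal: W = nRT ln(V₂/V₁) = P₁V₁ ln(V₂/V₁).
P₁V₁ = (692 kPa)(13.1 L) = 9065 J.
W = 9065 × ln(36.8/13.1) = 9065 × 1.033
W_by_gas = 9363 J.

W ≈ 9.36 kJ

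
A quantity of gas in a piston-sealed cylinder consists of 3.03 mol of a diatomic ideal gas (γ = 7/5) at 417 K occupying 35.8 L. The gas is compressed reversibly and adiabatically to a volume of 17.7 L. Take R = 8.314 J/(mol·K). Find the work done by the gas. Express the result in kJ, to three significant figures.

W ≈ -8.55 kJ

Adiabatic: TV^(γ−1) = const with γ = 7/5.
T₂ = T₁ (V₁/V₂)^(γ−1) = 417 × (35.8/17.7)^0.4 = 417 × 1.325 = 552.7 K.
W_by = nCᵥ(T₁ − T₂) = (3.03)(20.79)(417 − 552.7) = -8547 J.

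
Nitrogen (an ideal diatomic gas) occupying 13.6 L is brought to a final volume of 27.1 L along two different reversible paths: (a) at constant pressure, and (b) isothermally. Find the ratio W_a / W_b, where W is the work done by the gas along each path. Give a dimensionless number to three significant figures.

W_a / W_b ≈ 1.44

Path (a) isobaric: W = P₁(V₂ − V₁) → W_a/(P₁V₁) = 0.9926.
Path (b) isothermal: W = P₁V₁ ln(V₂/V₁) → W_b/(P₁V₁) = 0.6895.
W_a / W_b = 0.9926 / 0.6895 = 1.44.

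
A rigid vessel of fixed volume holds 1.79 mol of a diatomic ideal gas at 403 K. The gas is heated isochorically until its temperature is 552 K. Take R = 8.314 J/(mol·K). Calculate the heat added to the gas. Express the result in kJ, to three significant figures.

Q ≈ 5.54 kJ

Constant volume ⇒ W = 0, so Q = ΔU = nCᵥΔT with Cᵥ = 5R/2 = 20.79 J/(mol·K).
ΔU = (1.79)(20.79)(552 − 403) = 5544 J.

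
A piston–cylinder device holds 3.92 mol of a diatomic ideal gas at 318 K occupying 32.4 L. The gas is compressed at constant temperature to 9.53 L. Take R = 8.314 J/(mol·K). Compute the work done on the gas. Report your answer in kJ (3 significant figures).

W ≈ 12.7 kJ

Isothermal: W = nRT ln(V₂/V₁).
W = (3.92)(8.314)(318) × ln(9.53/32.4)
  = 10364 × -1.224
W_by_gas = -12682 J; work on gas = −W_by = 12682 J.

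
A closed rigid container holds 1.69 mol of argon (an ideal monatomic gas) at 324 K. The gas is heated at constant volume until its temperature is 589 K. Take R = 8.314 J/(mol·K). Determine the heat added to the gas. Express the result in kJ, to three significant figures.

Constant volume ⇒ W = 0, so Q = ΔU = nCᵥΔT with Cᵥ = 3R/2 = 12.47 J/(mol·K).
ΔU = (1.69)(12.47)(589 − 324) = 5585 J.

Q ≈ 5.59 kJ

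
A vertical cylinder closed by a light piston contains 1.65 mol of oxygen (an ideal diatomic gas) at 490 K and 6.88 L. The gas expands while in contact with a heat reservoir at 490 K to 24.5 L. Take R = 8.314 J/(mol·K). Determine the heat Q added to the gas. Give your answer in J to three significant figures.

Q ≈ 8540 J

Isothermal ⇒ ΔU = 0, so Q = W = nRT ln(V₂/V₁).
Q = (1.65)(8.314)(490) ln(24.5/6.88) = 6722 × 1.27 = 8537 J.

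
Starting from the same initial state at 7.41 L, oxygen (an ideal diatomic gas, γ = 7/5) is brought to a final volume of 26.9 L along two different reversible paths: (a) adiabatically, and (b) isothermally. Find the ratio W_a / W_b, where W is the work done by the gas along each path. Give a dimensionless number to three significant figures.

W_a / W_b ≈ 0.781

Path (a) adiabatic: W = P₁V₁(1 − (V₁/V₂)^(γ−1))/(γ−1) → W_a/(P₁V₁) = 1.007.
Path (b) isothermal: W = P₁V₁ ln(V₂/V₁) → W_b/(P₁V₁) = 1.289.
W_a / W_b = 1.007 / 1.289 = 0.7813.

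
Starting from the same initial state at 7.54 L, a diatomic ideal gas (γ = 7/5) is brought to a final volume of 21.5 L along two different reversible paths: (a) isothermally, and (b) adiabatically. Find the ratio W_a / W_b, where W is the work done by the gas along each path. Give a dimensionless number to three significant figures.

Path (a) isothermal: W = P₁V₁ ln(V₂/V₁) → W_a/(P₁V₁) = 1.048.
Path (b) adiabatic: W = P₁V₁(1 − (V₁/V₂)^(γ−1))/(γ−1) → W_b/(P₁V₁) = 0.856.
W_a / W_b = 1.048 / 0.856 = 1.224.

W_a / W_b ≈ 1.22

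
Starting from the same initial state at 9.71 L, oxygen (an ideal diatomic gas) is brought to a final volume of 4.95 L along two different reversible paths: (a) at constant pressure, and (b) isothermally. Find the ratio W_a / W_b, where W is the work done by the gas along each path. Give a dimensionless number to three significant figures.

W_a / W_b ≈ 0.728

Path (a) isobaric: W = P₁(V₂ − V₁) → W_a/(P₁V₁) = -0.4902.
Path (b) isothermal: W = P₁V₁ ln(V₂/V₁) → W_b/(P₁V₁) = -0.6738.
W_a / W_b = -0.4902 / -0.6738 = 0.7276.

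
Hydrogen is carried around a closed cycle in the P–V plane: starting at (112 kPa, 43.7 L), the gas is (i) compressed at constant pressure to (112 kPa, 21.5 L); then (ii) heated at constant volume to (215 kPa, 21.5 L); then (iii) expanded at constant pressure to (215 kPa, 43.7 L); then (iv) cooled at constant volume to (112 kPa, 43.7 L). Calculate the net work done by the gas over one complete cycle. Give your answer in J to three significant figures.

Constant-volume legs do no work.
W(i) = (112)(21.5 − 43.7) = -2486 J; W(iii) = (215)(43.7 − 21.5) = 4773 J.
W_net = -2486 + 4773 = 2287 J (the clockwise enclosed area).

W_net ≈ 2290 J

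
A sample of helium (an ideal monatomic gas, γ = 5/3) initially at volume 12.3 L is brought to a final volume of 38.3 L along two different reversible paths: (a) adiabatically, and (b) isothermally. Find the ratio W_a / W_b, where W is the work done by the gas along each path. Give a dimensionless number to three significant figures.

Path (a) adiabatic: W = P₁V₁(1 − (V₁/V₂)^(γ−1))/(γ−1) → W_a/(P₁V₁) = 0.7966.
Path (b) isothermal: W = P₁V₁ ln(V₂/V₁) → W_b/(P₁V₁) = 1.136.
W_a / W_b = 0.7966 / 1.136 = 0.7013.

W_a / W_b ≈ 0.701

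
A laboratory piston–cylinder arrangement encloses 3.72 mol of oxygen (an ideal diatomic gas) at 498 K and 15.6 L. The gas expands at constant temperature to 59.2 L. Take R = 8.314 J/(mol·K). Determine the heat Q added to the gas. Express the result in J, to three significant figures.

Q ≈ 20500 J

Isothermal ⇒ ΔU = 0, so Q = W = nRT ln(V₂/V₁).
Q = (3.72)(8.314)(498) ln(59.2/15.6) = 15402 × 1.334 = 20541 J.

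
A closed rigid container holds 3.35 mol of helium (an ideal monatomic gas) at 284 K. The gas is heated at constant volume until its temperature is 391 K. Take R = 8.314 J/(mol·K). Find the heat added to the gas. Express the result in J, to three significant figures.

Constant volume ⇒ W = 0, so Q = ΔU = nCᵥΔT with Cᵥ = 3R/2 = 12.47 J/(mol·K).
ΔU = (3.35)(12.47)(391 − 284) = 4470 J.

Q ≈ 4470 J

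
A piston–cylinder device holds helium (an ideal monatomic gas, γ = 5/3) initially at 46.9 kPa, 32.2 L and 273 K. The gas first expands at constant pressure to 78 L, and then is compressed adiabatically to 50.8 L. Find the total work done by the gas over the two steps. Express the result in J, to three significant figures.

W_total ≈ 332 J

Step 1 (isobaric): W = PΔV = (46.9 kPa)(78 − 32.2 L) = 2148 J.
After step 1: P = 46.9 kPa, V = 78 L, T = 661.3 K.
Step 2 (adiabatic): W = (P₁V₁ − P₂V₂)/(γ−1) = (3658 − 4869)/0.667 = -1816 J.
W_total = 2148 − 1816 = 332.1 J.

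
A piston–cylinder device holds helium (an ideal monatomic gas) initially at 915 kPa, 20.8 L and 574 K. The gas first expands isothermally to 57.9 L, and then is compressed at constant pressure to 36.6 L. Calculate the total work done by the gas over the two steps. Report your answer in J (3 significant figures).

Step 1 (isothermal): W = P₁V₁ ln(V₂/V₁) = (19032) ln(57.9/20.8) = 19484 J.
After step 1: P = 328.7 kPa, V = 57.9 L, T = 574 K.
Step 2 (isobaric): W = PΔV = (328.7 kPa)(36.6 − 57.9 L) = -7001 J.
W_total = 19484 − 7001 = 12483 J.

W_total ≈ 12500 J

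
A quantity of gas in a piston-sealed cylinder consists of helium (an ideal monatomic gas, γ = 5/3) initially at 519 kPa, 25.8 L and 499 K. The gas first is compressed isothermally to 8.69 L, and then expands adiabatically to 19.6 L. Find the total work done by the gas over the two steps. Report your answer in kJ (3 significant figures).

W_total ≈ -6.16 kJ

Step 1 (isothermal): W = P₁V₁ ln(V₂/V₁) = (13390) ln(8.69/25.8) = -14571 J.
After step 1: P = 1541 kPa, V = 8.69 L, T = 499 K.
Step 2 (adiabatic): W = (P₁V₁ − P₂V₂)/(γ−1) = (13390 − 7786)/0.667 = 8407 J.
W_total = -14571 + 8407 = -6164 J.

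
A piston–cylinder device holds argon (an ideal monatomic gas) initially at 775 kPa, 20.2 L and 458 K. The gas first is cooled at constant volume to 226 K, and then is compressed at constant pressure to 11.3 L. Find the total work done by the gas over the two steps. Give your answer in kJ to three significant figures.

W_total ≈ -3.40 kJ

Step 1 (isochoric): W = 0 (constant volume).
After step 1: P = 382.4 kPa (V unchanged).
Step 2 (isobaric): W = PΔV = (382.4 kPa)(11.3 − 20.2 L) = -3404 J.
W_total = 0 − 3404 = -3404 J.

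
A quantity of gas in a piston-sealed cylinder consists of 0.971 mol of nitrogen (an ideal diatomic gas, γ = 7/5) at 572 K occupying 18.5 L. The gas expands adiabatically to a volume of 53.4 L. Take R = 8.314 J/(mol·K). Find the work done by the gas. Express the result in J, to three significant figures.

W ≈ 3990 J

Adiabatic: TV^(γ−1) = const with γ = 7/5.
T₂ = T₁ (V₁/V₂)^(γ−1) = 572 × (18.5/53.4)^0.4 = 572 × 0.6544 = 374.3 K.
W_by = nCᵥ(T₁ − T₂) = (0.971)(20.79)(572 − 374.3) = 3990 J.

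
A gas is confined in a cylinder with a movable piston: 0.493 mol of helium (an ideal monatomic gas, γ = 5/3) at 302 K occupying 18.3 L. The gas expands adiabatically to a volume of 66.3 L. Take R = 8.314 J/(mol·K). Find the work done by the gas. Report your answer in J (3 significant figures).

Adiabatic: TV^(γ−1) = const with γ = 5/3.
T₂ = T₁ (V₁/V₂)^(γ−1) = 302 × (18.3/66.3)^0.667 = 302 × 0.4239 = 128 K.
W_by = nCᵥ(T₁ − T₂) = (0.493)(12.47)(302 − 128) = 1070 J.

W ≈ 1070 J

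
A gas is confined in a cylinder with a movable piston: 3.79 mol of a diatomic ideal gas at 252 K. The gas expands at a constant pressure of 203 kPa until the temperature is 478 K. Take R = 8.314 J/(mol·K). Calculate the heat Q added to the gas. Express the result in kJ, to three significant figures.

Q ≈ 24.9 kJ

Isobaric: W = nRΔT = (3.79)(8.314)(226) = 7121 J.
ΔU = nCᵥΔT with Cᵥ = 5R/2: ΔU = (3.79)(20.79)(226) = 17803 J.
Q = ΔU + W = 17803 + 7121 = 24924 J.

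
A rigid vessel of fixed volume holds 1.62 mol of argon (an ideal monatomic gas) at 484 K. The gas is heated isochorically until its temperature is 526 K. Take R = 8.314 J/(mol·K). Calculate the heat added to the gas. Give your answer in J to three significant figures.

Q ≈ 849 J

Constant volume ⇒ W = 0, so Q = ΔU = nCᵥΔT with Cᵥ = 3R/2 = 12.47 J/(mol·K).
ΔU = (1.62)(12.47)(526 − 484) = 848.5 J.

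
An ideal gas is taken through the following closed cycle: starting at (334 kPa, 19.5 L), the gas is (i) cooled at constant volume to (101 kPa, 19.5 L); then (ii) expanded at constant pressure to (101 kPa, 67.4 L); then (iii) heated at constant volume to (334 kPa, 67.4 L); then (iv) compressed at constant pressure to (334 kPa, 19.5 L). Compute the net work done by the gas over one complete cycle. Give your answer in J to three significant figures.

W_net ≈ -11200 J

Constant-volume legs do no work.
W(ii) = (101)(67.4 − 19.5) = 4838 J; W(iv) = (334)(19.5 − 67.4) = -15999 J.
W_net = 4838 − 15999 = -11161 J (the counter-clockwise enclosed area).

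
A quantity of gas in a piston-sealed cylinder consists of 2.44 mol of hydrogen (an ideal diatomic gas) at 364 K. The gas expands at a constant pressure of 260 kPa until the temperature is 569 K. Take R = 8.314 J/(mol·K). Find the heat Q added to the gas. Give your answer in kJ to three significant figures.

Isobaric: W = nRΔT = (2.44)(8.314)(205) = 4159 J.
ΔU = nCᵥΔT with Cᵥ = 5R/2: ΔU = (2.44)(20.79)(205) = 10397 J.
Q = ΔU + W = 10397 + 4159 = 14555 J.

Q ≈ 14.6 kJ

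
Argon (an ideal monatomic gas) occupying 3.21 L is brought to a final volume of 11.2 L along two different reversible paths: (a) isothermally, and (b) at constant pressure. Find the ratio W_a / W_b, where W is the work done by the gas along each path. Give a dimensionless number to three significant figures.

Path (a) isothermal: W = P₁V₁ ln(V₂/V₁) → W_a/(P₁V₁) = 1.25.
Path (b) isobaric: W = P₁(V₂ − V₁) → W_b/(P₁V₁) = 2.489.
W_a / W_b = 1.25 / 2.489 = 0.502.

W_a / W_b ≈ 0.502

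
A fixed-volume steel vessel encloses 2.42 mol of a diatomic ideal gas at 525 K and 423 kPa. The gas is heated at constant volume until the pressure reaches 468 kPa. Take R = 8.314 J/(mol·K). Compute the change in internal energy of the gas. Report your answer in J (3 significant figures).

ΔU ≈ 2810 J

Constant volume ⇒ W = 0, so Q = ΔU = nCᵥΔT with Cᵥ = 5R/2 = 20.79 J/(mol·K).
At constant V, T₂/T₁ = P₂/P₁ ⇒ ΔT = T₁(P₂/P₁ − 1) = 525·(468/423 − 1) = 55.85 K.
ΔU = (2.42)(20.79)(55.85) = 2809 J.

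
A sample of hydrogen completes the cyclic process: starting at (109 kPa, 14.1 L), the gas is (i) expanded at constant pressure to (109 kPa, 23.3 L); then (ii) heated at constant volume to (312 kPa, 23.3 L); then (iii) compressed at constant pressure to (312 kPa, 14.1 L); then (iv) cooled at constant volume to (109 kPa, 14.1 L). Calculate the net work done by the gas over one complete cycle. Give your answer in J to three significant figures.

W_net ≈ -1870 J

Constant-volume legs do no work.
W(i) = (109)(23.3 − 14.1) = 1003 J; W(iii) = (312)(14.1 − 23.3) = -2870 J.
W_net = 1003 − 2870 = -1868 J (the counter-clockwise enclosed area).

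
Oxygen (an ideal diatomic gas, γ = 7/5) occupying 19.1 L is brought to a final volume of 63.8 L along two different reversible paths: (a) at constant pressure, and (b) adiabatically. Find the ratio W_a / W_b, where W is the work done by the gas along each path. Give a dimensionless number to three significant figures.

Path (a) isobaric: W = P₁(V₂ − V₁) → W_a/(P₁V₁) = 2.34.
Path (b) adiabatic: W = P₁V₁(1 − (V₁/V₂)^(γ−1))/(γ−1) → W_b/(P₁V₁) = 0.9568.
W_a / W_b = 2.34 / 0.9568 = 2.446.

W_a / W_b ≈ 2.45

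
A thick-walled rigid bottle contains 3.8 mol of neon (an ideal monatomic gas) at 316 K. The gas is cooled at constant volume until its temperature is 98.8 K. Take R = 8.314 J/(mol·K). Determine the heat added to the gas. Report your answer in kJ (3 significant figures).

Q ≈ -10.3 kJ

Constant volume ⇒ W = 0, so Q = ΔU = nCᵥΔT with Cᵥ = 3R/2 = 12.47 J/(mol·K).
ΔU = (3.8)(12.47)(98.8 − 316) = -10293 J.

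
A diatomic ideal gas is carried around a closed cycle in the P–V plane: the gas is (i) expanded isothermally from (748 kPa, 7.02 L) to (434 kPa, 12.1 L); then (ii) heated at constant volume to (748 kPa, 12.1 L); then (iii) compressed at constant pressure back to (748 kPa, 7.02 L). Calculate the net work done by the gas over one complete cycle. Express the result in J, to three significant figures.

Leg (i): W = PᵢVᵢ ln(V_f/Vᵢ) = (5251) ln(12.1/7.02) = 2859 J.
Leg (ii): W = 0.
Leg (iii): W = PΔV = (748)(7.02 − 12.1) = -3800 J.
W_net = 2859 − 3800 = -941 J.

W_net ≈ -941 J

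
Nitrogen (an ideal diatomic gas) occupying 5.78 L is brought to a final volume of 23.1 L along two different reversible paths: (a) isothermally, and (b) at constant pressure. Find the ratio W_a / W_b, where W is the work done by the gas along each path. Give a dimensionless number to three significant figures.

W_a / W_b ≈ 0.462

Path (a) isothermal: W = P₁V₁ ln(V₂/V₁) → W_a/(P₁V₁) = 1.385.
Path (b) isobaric: W = P₁(V₂ − V₁) → W_b/(P₁V₁) = 2.997.
W_a / W_b = 1.385 / 2.997 = 0.4623.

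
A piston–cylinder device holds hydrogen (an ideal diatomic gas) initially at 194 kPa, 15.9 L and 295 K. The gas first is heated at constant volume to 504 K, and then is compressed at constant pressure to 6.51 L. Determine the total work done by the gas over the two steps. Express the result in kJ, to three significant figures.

Step 1 (isochoric): W = 0 (constant volume).
After step 1: P = 331.4 kPa (V unchanged).
Step 2 (isobaric): W = PΔV = (331.4 kPa)(6.51 − 15.9 L) = -3112 J.
W_total = 0 − 3112 = -3112 J.

W_total ≈ -3.11 kJ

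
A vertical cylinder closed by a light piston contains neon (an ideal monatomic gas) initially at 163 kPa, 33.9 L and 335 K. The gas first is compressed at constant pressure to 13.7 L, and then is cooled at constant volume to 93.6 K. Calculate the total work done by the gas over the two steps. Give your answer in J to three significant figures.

Step 1 (isobaric): W = PΔV = (163 kPa)(13.7 − 33.9 L) = -3293 J.
Step 2 (isochoric): W = 0 (constant volume).
W_total = -3293 + 0 = -3293 J.

W_total ≈ -3290 J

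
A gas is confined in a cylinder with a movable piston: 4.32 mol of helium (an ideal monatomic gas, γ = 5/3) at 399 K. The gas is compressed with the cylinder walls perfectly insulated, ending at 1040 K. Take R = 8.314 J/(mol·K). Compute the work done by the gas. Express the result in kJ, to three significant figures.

Adiabatic ⇒ Q = 0, so W_by = −ΔU = nCᵥ(T₁ − T₂).
Cᵥ = 3R/2 = 12.47 J/(mol·K).
W = (4.32)(12.47)(399 − 1040) = -34534 J.

W ≈ -34.5 kJ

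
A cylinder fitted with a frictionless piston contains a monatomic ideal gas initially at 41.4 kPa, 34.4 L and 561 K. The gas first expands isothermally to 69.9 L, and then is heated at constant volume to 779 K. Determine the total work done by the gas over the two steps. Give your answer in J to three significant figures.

Step 1 (isothermal): W = P₁V₁ ln(V₂/V₁) = (1424) ln(69.9/34.4) = 1010 J.
Step 2 (isochoric): W = 0 (constant volume).
W_total = 1010 + 0 = 1010 J.

W_total ≈ 1010 J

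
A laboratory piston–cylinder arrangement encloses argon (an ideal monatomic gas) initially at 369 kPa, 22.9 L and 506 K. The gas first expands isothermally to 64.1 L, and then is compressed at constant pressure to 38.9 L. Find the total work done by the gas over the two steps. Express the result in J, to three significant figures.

W_total ≈ 5380 J

Step 1 (isothermal): W = P₁V₁ ln(V₂/V₁) = (8450) ln(64.1/22.9) = 8698 J.
After step 1: P = 131.8 kPa, V = 64.1 L, T = 506 K.
Step 2 (isobaric): W = PΔV = (131.8 kPa)(38.9 − 64.1 L) = -3322 J.
W_total = 8698 − 3322 = 5376 J.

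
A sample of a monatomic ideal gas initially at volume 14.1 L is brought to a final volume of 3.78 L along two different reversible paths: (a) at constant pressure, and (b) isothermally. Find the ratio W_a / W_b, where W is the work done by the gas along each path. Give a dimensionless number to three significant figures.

Path (a) isobaric: W = P₁(V₂ − V₁) → W_a/(P₁V₁) = -0.7319.
Path (b) isothermal: W = P₁V₁ ln(V₂/V₁) → W_b/(P₁V₁) = -1.316.
W_a / W_b = -0.7319 / -1.316 = 0.556.

W_a / W_b ≈ 0.556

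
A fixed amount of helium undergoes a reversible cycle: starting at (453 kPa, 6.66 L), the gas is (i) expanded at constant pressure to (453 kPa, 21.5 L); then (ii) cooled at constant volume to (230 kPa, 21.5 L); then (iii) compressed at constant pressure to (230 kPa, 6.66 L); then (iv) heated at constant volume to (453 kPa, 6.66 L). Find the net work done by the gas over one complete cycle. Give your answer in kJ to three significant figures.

Constant-volume legs do no work.
W(i) = (453)(21.5 − 6.66) = 6723 J; W(iii) = (230)(6.66 − 21.5) = -3413 J.
W_net = 6723 − 3413 = 3309 J (the clockwise enclosed area).

W_net ≈ 3.31 kJ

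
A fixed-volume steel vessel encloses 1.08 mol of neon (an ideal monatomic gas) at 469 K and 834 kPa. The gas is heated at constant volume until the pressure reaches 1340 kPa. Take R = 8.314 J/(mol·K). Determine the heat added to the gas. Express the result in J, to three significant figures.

Constant volume ⇒ W = 0, so Q = ΔU = nCᵥΔT with Cᵥ = 3R/2 = 12.47 J/(mol·K).
At constant V, T₂/T₁ = P₂/P₁ ⇒ ΔT = T₁(P₂/P₁ − 1) = 469·(1340/834 − 1) = 284.5 K.
ΔU = (1.08)(12.47)(284.5) = 3833 J.

Q ≈ 3830 J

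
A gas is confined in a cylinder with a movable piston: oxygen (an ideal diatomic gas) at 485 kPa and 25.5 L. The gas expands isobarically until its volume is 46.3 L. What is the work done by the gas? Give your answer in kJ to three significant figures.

W ≈ 10.1 kJ

Isobaric: W = P ΔV.
W = (485 kPa)(46.3 − 25.5 L) = (485)(20.8) = 10088 J.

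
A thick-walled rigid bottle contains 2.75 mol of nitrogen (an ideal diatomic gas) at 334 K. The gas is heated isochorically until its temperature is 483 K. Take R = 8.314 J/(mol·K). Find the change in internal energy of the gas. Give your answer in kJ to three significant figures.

Constant volume ⇒ W = 0, so Q = ΔU = nCᵥΔT with Cᵥ = 5R/2 = 20.79 J/(mol·K).
ΔU = (2.75)(20.79)(483 − 334) = 8517 J.

ΔU ≈ 8.52 kJ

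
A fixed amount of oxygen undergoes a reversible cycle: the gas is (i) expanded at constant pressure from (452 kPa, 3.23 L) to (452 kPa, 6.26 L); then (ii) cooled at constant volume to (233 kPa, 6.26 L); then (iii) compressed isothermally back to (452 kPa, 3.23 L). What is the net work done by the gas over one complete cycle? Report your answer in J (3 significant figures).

Leg (i): W = PΔV = (452)(6.26 − 3.23) = 1370 J.
Leg (ii): W = 0.
Leg (iii): W = PᵢVᵢ ln(V_f/Vᵢ) = (1459) ln(3.23/6.26) = -965.1 J.
W_net = 1370 − 965.1 = 404.4 J.

W_net ≈ 404 J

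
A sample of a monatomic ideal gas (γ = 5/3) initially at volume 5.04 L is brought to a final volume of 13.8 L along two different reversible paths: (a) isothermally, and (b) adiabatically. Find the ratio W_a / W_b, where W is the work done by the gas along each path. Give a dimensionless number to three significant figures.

W_a / W_b ≈ 1.37

Path (a) isothermal: W = P₁V₁ ln(V₂/V₁) → W_a/(P₁V₁) = 1.007.
Path (b) adiabatic: W = P₁V₁(1 − (V₁/V₂)^(γ−1))/(γ−1) → W_b/(P₁V₁) = 0.7336.
W_a / W_b = 1.007 / 0.7336 = 1.373.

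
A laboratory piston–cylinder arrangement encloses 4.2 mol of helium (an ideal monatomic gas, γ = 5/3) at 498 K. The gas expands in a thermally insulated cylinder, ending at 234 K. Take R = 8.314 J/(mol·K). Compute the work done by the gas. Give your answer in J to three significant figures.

Adiabatic ⇒ Q = 0, so W_by = −ΔU = nCᵥ(T₁ − T₂).
Cᵥ = 3R/2 = 12.47 J/(mol·K).
W = (4.2)(12.47)(498 − 234) = 13828 J.

W ≈ 13800 J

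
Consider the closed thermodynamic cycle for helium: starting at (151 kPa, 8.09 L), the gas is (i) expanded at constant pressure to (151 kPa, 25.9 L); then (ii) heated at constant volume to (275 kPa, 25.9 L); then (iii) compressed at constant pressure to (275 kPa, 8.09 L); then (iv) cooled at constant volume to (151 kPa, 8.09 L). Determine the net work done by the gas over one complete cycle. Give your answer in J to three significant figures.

Constant-volume legs do no work.
W(i) = (151)(25.9 − 8.09) = 2689 J; W(iii) = (275)(8.09 − 25.9) = -4898 J.
W_net = 2689 − 4898 = -2208 J (the counter-clockwise enclosed area).

W_net ≈ -2210 J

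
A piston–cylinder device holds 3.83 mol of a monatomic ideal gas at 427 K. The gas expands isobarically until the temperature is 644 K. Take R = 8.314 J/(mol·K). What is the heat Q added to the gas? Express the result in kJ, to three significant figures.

Isobaric: W = nRΔT = (3.83)(8.314)(217) = 6910 J.
ΔU = nCᵥΔT with Cᵥ = 3R/2: ΔU = (3.83)(12.47)(217) = 10365 J.
Q = ΔU + W = 10365 + 6910 = 17275 J.

Q ≈ 17.3 kJ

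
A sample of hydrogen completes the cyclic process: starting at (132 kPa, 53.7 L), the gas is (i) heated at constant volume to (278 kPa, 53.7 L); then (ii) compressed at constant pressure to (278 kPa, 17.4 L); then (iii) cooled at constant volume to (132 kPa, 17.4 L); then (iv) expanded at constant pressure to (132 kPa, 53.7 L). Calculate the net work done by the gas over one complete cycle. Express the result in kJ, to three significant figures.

W_net ≈ -5.30 kJ

Constant-volume legs do no work.
W(ii) = (278)(17.4 − 53.7) = -10091 J; W(iv) = (132)(53.7 − 17.4) = 4792 J.
W_net = -10091 + 4792 = -5300 J (the counter-clockwise enclosed area).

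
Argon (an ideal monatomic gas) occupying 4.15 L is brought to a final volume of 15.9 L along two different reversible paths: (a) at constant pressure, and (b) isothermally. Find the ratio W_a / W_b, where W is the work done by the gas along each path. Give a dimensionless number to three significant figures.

Path (a) isobaric: W = P₁(V₂ − V₁) → W_a/(P₁V₁) = 2.831.
Path (b) isothermal: W = P₁V₁ ln(V₂/V₁) → W_b/(P₁V₁) = 1.343.
W_a / W_b = 2.831 / 1.343 = 2.108.

W_a / W_b ≈ 2.11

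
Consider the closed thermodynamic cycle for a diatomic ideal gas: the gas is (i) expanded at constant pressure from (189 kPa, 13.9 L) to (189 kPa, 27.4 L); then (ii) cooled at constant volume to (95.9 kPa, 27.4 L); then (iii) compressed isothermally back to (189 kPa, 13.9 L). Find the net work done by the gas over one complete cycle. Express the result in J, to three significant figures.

W_net ≈ 768 J

Leg (i): W = PΔV = (189)(27.4 − 13.9) = 2551 J.
Leg (ii): W = 0.
Leg (iii): W = PᵢVᵢ ln(V_f/Vᵢ) = (2628) ln(13.9/27.4) = -1783 J.
W_net = 2551 − 1783 = 768.2 J.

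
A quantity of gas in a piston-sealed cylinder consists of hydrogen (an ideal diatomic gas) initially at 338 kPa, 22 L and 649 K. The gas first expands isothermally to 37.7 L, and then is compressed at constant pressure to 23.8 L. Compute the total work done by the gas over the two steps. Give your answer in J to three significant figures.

W_total ≈ 1260 J

Step 1 (isothermal): W = P₁V₁ ln(V₂/V₁) = (7436) ln(37.7/22) = 4005 J.
After step 1: P = 197.2 kPa, V = 37.7 L, T = 649 K.
Step 2 (isobaric): W = PΔV = (197.2 kPa)(23.8 − 37.7 L) = -2742 J.
W_total = 4005 − 2742 = 1264 J.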